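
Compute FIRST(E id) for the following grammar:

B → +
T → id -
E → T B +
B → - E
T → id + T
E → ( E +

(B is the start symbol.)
{ '(', 'id' }

FIRST sets of the non-terminals involved (from the grammar, by fixed-point iteration):
  FIRST(E) = { '(', 'id' }

To compute FIRST(E id), process the symbols left to right:
Symbol E is a non-terminal. Add FIRST(E) \ {ε} = { '(', 'id' }
E is not nullable (ε ∉ FIRST(E)), so stop here.
FIRST(E id) = { '(', 'id' }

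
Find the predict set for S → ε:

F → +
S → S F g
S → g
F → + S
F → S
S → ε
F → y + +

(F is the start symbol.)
{ $, '+', 'g', 'y' }

PREDICT(S → ε) = (FIRST(RHS) \ {ε}) ∪ (FOLLOW(S) if ε ∈ FIRST(RHS), i.e. RHS ⇒* ε)
The right-hand side is ε (FIRST(ε) = { ε }), so the predict set is FOLLOW(S) = { $, '+', 'g', 'y' }
PREDICT(S → ε) = { $, '+', 'g', 'y' }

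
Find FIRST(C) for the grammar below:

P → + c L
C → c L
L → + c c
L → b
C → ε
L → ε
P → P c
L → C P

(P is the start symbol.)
{ 'c', ε }

From C → c L:
  - c is a terminal: add 'c' and stop
From C → ε:
  - ε-production, so ε ∈ FIRST(C)

Collecting: FIRST(C) = { 'c', ε }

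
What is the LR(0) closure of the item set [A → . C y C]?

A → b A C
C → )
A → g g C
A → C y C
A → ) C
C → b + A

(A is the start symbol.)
To compute CLOSURE, for each item [A → α.Bβ] where B is a non-terminal, add [B → .γ] for all productions B → γ; repeat for the newly added items until nothing changes.

Start with: [A → . C y C]
  [A → . C y C] has the dot before C: add [C → . )], [C → . b + A]
No further items can be added.

CLOSURE = { [A → . C y C], [C → . )], [C → . b + A] }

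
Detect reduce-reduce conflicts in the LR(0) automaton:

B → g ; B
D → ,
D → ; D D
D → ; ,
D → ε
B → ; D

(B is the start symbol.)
Yes — I9: [D → , .] vs [D → ; , .]

A reduce-reduce conflict occurs when an LR(0) state has two complete items [A → α .] and [B → β .] — both call for a reduction, and with no lookahead the parser cannot choose between them.

Augment with B' → B and build the canonical LR(0) collection (I0 = CLOSURE({[B' → . B]}), then GOTO on every symbol after a dot until no new states appear). It has 12 states:
  I0: { [B → . ; D], [B → . g ; B], [B' → . B] }  — shift
  I1: { [B → ; . D], [D → . ,], [D → . ; ,], [D → . ; D D], [D → .] }  — shift, reduce
  I2: { [B' → B .] }  — accept
  I3: { [B → g . ; B] }  — shift
  I4: { [B → . ; D], [B → . g ; B], [B → g ; . B] }  — shift
  I5: { [B → g ; B .] }  — reduce
  I6: { [D → , .] }  — reduce
  I7: { [D → . ,], [D → . ; ,], [D → . ; D D], [D → .], [D → ; . ,], [D → ; . D D] }  — shift, reduce
  I8: { [B → ; D .] }  — reduce
  I9: { [D → , .], [D → ; , .] }  — 2 reduces
  I10: { [D → . ,], [D → . ; ,], [D → . ; D D], [D → .], [D → ; D . D] }  — shift, reduce
  I11: { [D → ; D D .] }  — reduce

I9 contains complete items [D → , .], [D → ; , .] — reduce-reduce conflict.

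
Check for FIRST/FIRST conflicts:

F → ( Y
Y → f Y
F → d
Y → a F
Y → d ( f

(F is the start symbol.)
No FIRST/FIRST conflicts.

A FIRST/FIRST conflict occurs when two productions N → α and N → β for the same non-terminal have FIRST(α) ∩ FIRST(β) ≠ ∅ (with ε ∈ FIRST of a nullable right-hand side, so two nullable alternatives also conflict).

Productions for F:
  F → ( Y: FIRST = { '(' }
  F → d: FIRST = { 'd' }
Productions for Y:
  Y → f Y: FIRST = { 'f' }
  Y → a F: FIRST = { 'a' }
  Y → d ( f: FIRST = { 'd' }

All alternatives of each non-terminal have pairwise disjoint FIRST sets.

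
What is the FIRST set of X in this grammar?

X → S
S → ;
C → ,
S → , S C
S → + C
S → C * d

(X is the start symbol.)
{ '+', ',', ';' }

FIRST sets of the other non-terminals involved (by the same procedure, iterated to a fixed point):
  FIRST(S) = { '+', ',', ';' }

From X → S:
  - S is a non-terminal: add FIRST(S) \ {ε} = { '+', ',', ';' }
    S is not nullable, so stop

Collecting: FIRST(X) = { '+', ',', ';' }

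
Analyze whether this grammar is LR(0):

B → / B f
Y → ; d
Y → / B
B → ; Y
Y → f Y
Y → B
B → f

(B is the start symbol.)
A grammar is LR(0) if no state in the canonical LR(0) collection has:
  - both a shift item (dot before a terminal) and a complete item (shift-reduce conflict), or
  - two or more complete items (reduce-reduce conflict; the accept item [B' → B .] counts as a complete item here).

Augment with B' → B and build the canonical LR(0) collection (I0 = CLOSURE({[B' → . B]}), then GOTO on every symbol after a dot until no new states appear). It has 15 states:
  I0: { [B → . / B f], [B → . ; Y], [B → . f], [B' → . B] }  — shift
  I1: { [B → . / B f], [B → . ; Y], [B → . f], [B → / . B f] }  — shift
  I2: { [B → . / B f], [B → . ; Y], [B → . f], [B → ; . Y], [Y → . / B], [Y → . ; d], [Y → . B], [Y → . f Y] }  — shift
  I3: { [B' → B .] }  — accept
  I4: { [B → f .] }  — reduce
  I5: { [B → . / B f], [B → . ; Y], [B → . f], [B → / . B f], [Y → / . B] }  — shift
  I6: { [B → . / B f], [B → . ; Y], [B → . f], [B → ; . Y], [Y → . / B], [Y → . ; d], [Y → . B], [Y → . f Y], [Y → ; . d] }  — shift
  I7: { [Y → B .] }  — reduce
  I8: { [B → ; Y .] }  — reduce
  I9: { [B → . / B f], [B → . ; Y], [B → . f], [B → f .], [Y → . / B], [Y → . ; d], [Y → . B], [Y → . f Y], [Y → f . Y] }  — shift, reduce
  I10: { [Y → f Y .] }  — reduce
  I11: { [Y → ; d .] }  — reduce
  I12: { [B → / B . f], [Y → / B .] }  — shift, reduce
  I13: { [B → / B f .] }  — reduce
  I14: { [B → / B . f] }  — shift

Conflict in state I9:
  Shift-reduce conflict between [B → f .] and [B → . / B f]
So the grammar is NOT LR(0).

Answer: No. Shift-reduce conflict between [B → f .] and [B → . / B f]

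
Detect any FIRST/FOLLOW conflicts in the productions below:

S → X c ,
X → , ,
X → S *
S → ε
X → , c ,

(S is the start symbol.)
Nullable non-terminals: S.
FIRST sets used below: FIRST(X) = { '*', ',' }

S: nullable alternative(s) S → ε; FOLLOW(S) = { $, '*' }
  S → X c ,: FIRST \ {ε} = { '*', ',' } — overlaps FOLLOW(S) on { '*' }: CONFLICT
  S → ε: FIRST \ {ε} = { } — this is the only nullable alternative, skip

X has no nullable alternative, so no FIRST/FOLLOW check is needed there.

So the grammar has 1 FIRST/FOLLOW conflict (marked CONFLICT above).

Answer: Yes. S → X c ',' with FOLLOW(S) on { '*' }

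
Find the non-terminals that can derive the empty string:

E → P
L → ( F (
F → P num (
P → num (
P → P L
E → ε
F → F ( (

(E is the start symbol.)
A non-terminal is nullable if it can derive ε (the empty string): either it has an ε-production, or it has a production whose right-hand side consists entirely of nullable non-terminals.

ε-productions: E → ε
So E is immediately nullable.
No further non-terminal can be added: every production for the remaining non-terminals contains a terminal or a non-nullable non-terminal.
Nullable = { 'E' }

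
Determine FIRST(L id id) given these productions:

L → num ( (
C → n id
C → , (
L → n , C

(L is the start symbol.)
{ 'n', 'num' }

FIRST sets of the non-terminals involved (from the grammar, by fixed-point iteration):
  FIRST(L) = { 'n', 'num' }

To compute FIRST(L id id), process the symbols left to right:
Symbol L is a non-terminal. Add FIRST(L) \ {ε} = { 'n', 'num' }
L is not nullable (ε ∉ FIRST(L)), so stop here.
FIRST(L id id) = { 'n', 'num' }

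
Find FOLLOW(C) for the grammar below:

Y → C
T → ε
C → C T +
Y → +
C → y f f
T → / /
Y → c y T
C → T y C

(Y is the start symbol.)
{ $, '+', '/' }

To compute FOLLOW(C), find every occurrence of C on a right-hand side N → α C β: add FIRST(β) \ {ε}, and if β is empty or nullable also add FOLLOW(N). Iterate to a fixed point.

In Y → C: C is at the end, add FOLLOW(Y)
In C → C T +: C is followed by T '+', add FIRST(T '+') \ {ε} = { '+', '/' }
In C → T y C: C is at the end; this adds FOLLOW(C) to itself — nothing new

The FOLLOW sets referred to above (computed the same way, to a fixed point):
  FOLLOW(Y) = { $ }

Taking the union: FOLLOW(C) = { $, '+', '/' }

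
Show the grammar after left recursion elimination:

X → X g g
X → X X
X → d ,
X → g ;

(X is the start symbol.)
X is directly left-recursive. The standard transformation for
  A → A α₁ | ... | A α_m | β₁ | ... | β_n
is
  A  → β₁ A' | ... | β_n A'
  A' → α₁ A' | ... | α_m A' | ε

X → d , becomes X → d , X'
X → g ; becomes X → g ; X'
X → X g g becomes X' → g g X'
X → X X becomes X' → X X'
Add X' → ε

Resulting grammar:
X → d , X'
X → g ; X'
X' → g g X'
X' → X X'
X' → ε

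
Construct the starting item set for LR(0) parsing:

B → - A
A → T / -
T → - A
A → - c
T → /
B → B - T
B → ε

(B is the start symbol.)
{ [B → . - A], [B → . B - T], [B → .], [B' → . B] }

First, augment the grammar with B' → B
I₀ = CLOSURE({ [B' → . B] }):
  [B' → . B] has the dot before B: add [B → . - A], [B → . B - T], [B → .]
No further items can be added.

I₀ = { [B → . - A], [B → . B - T], [B → .], [B' → . B] }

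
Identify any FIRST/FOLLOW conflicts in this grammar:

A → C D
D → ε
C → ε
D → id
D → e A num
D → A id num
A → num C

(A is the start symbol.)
Nullable non-terminals: A, C, D.
FIRST sets used below: FIRST(C) = { ε }, FIRST(D) = { 'e', 'id', 'num', ε }, FIRST(A) = { 'e', 'id', 'num', ε }

A: nullable alternative(s) A → C D; FOLLOW(A) = { $, 'id', 'num' }
  A → C D: FIRST \ {ε} = { 'e', 'id', 'num' } — this is the only nullable alternative, skip
  A → num C: FIRST \ {ε} = { 'num' } — overlaps FOLLOW(A) on { 'num' }: CONFLICT
C has a nullable alternative but only one production, so nothing to check.

D: nullable alternative(s) D → ε; FOLLOW(D) = { $, 'id', 'num' }
  D → ε: FIRST \ {ε} = { } — this is the only nullable alternative, skip
  D → id: FIRST \ {ε} = { 'id' } — overlaps FOLLOW(D) on { 'id' }: CONFLICT
  D → e A num: FIRST \ {ε} = { 'e' } — disjoint from FOLLOW(D)
  D → A id num: FIRST \ {ε} = { 'e', 'id', 'num' } — overlaps FOLLOW(D) on { 'id', 'num' }: CONFLICT

So the grammar has 3 FIRST/FOLLOW conflicts (marked CONFLICT above).

Answer: Yes. A → num C with FOLLOW(A) on { 'num' }; D → id with FOLLOW(D) on { 'id' }; D → A id num with FOLLOW(D) on { 'id', 'num' }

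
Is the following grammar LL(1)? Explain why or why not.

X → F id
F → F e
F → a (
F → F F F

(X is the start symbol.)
Relevant sets:
  FIRST(F) = { 'a' }

For F:
  PREDICT(F → F e) = { 'a' }
  PREDICT(F → a '(') = { 'a' }
  PREDICT(F → F F F) = { 'a' }
X has a single production, so nothing to check there.

Conflict found: Predict set conflict for F: { 'a' }
The grammar is NOT LL(1).

Answer: No. Predict set conflict for F: { 'a' }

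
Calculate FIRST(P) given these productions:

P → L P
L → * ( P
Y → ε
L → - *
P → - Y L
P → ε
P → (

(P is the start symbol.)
{ '(', '*', '-', ε }

To compute FIRST(P), examine every production with P on the left-hand side, reading each right-hand side left to right until a non-nullable symbol is reached.

FIRST sets of the other non-terminals involved (by the same procedure, iterated to a fixed point):
  FIRST(L) = { '*', '-' }

From P → L P:
  - L is a non-terminal: add FIRST(L) \ {ε} = { '*', '-' }
    L is not nullable, so stop
From P → - Y L:
  - '-' is a terminal: add '-' and stop
From P → ε:
  - ε-production, so ε ∈ FIRST(P)
From P → (:
  - '(' is a terminal: add '(' and stop

Collecting: FIRST(P) = { '(', '*', '-', ε }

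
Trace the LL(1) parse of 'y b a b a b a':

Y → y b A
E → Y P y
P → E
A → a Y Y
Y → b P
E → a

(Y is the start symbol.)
LL(1) parsing maintains a stack (initially the start symbol over $) and the input. At each step: if the stack top is a terminal, match it against the current input token; if it is a non-terminal N, replace it with the RHS of M[N, lookahead] (the unique production whose predict set contains the lookahead).

Stack is shown with the top on the left.

Stack    Input            Action
--------------------------------
Y $      y b a b a b a $  output Y → y b A
y b A $  y b a b a b a $  match 'y'
b A $    b a b a b a $    match 'b'
A $      a b a b a $      output A → a Y Y
a Y Y $  a b a b a $      match 'a'
Y Y $    b a b a $        output Y → b P
b P Y $  b a b a $        match 'b'
P Y $    a b a $          output P → E
E Y $    a b a $          output E → a
a Y $    a b a $          match 'a'
Y $      b a $            output Y → b P
b P $    b a $            match 'b'
P $      a $              output P → E
E $      a $              output E → a
a $      a $              match 'a'
$        $                accept

The string is accepted.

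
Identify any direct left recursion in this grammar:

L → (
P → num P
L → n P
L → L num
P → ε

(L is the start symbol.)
Yes, L is left-recursive

Direct left recursion occurs when N → N α for some non-terminal N (the right-hand side begins with the left-hand side itself).

L → (: starts with '('
P → num P: starts with num
L → n P: starts with n
L → L num: LEFT RECURSIVE (starts with L)
P → ε: starts with ε

The grammar has direct left recursion on: L.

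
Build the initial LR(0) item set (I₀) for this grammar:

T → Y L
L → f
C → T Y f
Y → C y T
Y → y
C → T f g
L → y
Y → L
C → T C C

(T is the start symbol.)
First, augment the grammar with T' → T
I₀ = CLOSURE({ [T' → . T] }):
  [T' → . T] has the dot before T: add [T → . Y L]
  [T → . Y L] has the dot before Y: add [Y → . C y T], [Y → . y], [Y → . L]
  [Y → . C y T] has the dot before C: add [C → . T Y f], [C → . T f g], [C → . T C C]
  [Y → . L] has the dot before L: add [L → . f], [L → . y]
No further items can be added.

I₀ = { [C → . T C C], [C → . T Y f], [C → . T f g], [L → . f], [L → . y], [T → . Y L], [T' → . T], [Y → . C y T], [Y → . L], [Y → . y] }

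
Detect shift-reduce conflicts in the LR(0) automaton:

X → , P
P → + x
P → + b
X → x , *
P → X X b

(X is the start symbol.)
A shift-reduce conflict occurs when an LR(0) state has both:
  - a complete (reduce) item [A → α .] (dot at the end), and
  - a shift item [B → β . c γ] (dot before a terminal).

Augment with X' → X and build the canonical LR(0) collection (I0 = CLOSURE({[X' → . X]}), then GOTO on every symbol after a dot until no new states appear). It has 13 states:
  I0: { [X → . , P], [X → . x , *], [X' → . X] }  — shift
  I1: { [P → . + b], [P → . + x], [P → . X X b], [X → , . P], [X → . , P], [X → . x , *] }  — shift
  I2: { [X' → X .] }  — accept
  I3: { [X → x . , *] }  — shift
  I4: { [X → x , . *] }  — shift
  I5: { [X → x , * .] }  — reduce
  I6: { [P → + . b], [P → + . x] }  — shift
  I7: { [X → , P .] }  — reduce
  I8: { [P → X . X b], [X → . , P], [X → . x , *] }  — shift
  I9: { [P → X X . b] }  — shift
  I10: { [P → X X b .] }  — reduce
  I11: { [P → + b .] }  — reduce
  I12: { [P → + x .] }  — reduce

No state contains both a complete item and a shift item.

Answer: No shift-reduce conflicts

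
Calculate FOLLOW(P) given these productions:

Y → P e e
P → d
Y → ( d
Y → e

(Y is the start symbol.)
To compute FOLLOW(P), find every occurrence of P on a right-hand side N → α P β: add FIRST(β) \ {ε}, and if β is empty or nullable also add FOLLOW(N). Iterate to a fixed point.

In Y → P e e: P is followed by e e, add FIRST(e e) \ {ε} = { 'e' }

Taking the union: FOLLOW(P) = { 'e' }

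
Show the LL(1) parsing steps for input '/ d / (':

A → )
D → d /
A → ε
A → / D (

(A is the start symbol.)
LL(1) parsing maintains a stack (initially the start symbol over $) and the input. At each step: if the stack top is a terminal, match it against the current input token; if it is a non-terminal N, replace it with the RHS of M[N, lookahead] (the unique production whose predict set contains the lookahead).

Stack is shown with the top on the left.

Stack    Input      Action
--------------------------
A $      / d / ( $  output A → / D (
/ D ( $  / d / ( $  match '/'
D ( $    d / ( $    output D → d /
d / ( $  d / ( $    match 'd'
/ ( $    / ( $      match '/'
( $      ( $        match '('
$        $          accept

The string is accepted.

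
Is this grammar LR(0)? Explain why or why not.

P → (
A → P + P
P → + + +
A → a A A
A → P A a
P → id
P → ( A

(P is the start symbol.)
No. Shift-reduce conflict between [P → ( .] and [A → . a A A]

Augment with P' → P and build the canonical LR(0) collection (I0 = CLOSURE({[P' → . P]}), then GOTO on every symbol after a dot until no new states appear). It has 18 states:
  I0: { [P → . ( A], [P → . (], [P → . + + +], [P → . id], [P' → . P] }  — shift
  I1: { [A → . P + P], [A → . P A a], [A → . a A A], [P → ( . A], [P → ( .], [P → . ( A], [P → . (], [P → . + + +], [P → . id] }  — shift, reduce
  I2: { [P → + . + +] }  — shift
  I3: { [P' → P .] }  — accept
  I4: { [P → id .] }  — reduce
  I5: { [P → + + . +] }  — shift
  I6: { [P → + + + .] }  — reduce
  I7: { [P → ( A .] }  — reduce
  I8: { [A → . P + P], [A → . P A a], [A → . a A A], [A → P . + P], [A → P . A a], [P → . ( A], [P → . (], [P → . + + +], [P → . id] }  — shift
  I9: { [A → . P + P], [A → . P A a], [A → . a A A], [A → a . A A], [P → . ( A], [P → . (], [P → . + + +], [P → . id] }  — shift
  I10: { [A → . P + P], [A → . P A a], [A → . a A A], [A → a A . A], [P → . ( A], [P → . (], [P → . + + +], [P → . id] }  — shift
  I11: { [A → a A A .] }  — reduce
  I12: { [A → P + . P], [P → + . + +], [P → . ( A], [P → . (], [P → . + + +], [P → . id] }  — shift
  I13: { [A → P A . a] }  — shift
  I14: { [A → P A a .] }  — reduce
  I15: { [P → + + . +], [P → + . + +] }  — shift
  I16: { [A → P + P .] }  — reduce
  I17: { [P → + + + .], [P → + + . +] }  — shift, reduce

Conflict in state I1:
  Shift-reduce conflict between [P → ( .] and [A → . a A A]
So the grammar is NOT LR(0).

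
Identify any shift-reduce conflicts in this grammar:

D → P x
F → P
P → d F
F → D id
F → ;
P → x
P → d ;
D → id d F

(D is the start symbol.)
Yes — I10: [F → P .] vs [D → P . x]

Augment with D' → D and build the canonical LR(0) collection (I0 = CLOSURE({[D' → . D]}), then GOTO on every symbol after a dot until no new states appear). It has 15 states:
  I0: { [D → . P x], [D → . id d F], [D' → . D], [P → . d ;], [P → . d F], [P → . x] }  — shift
  I1: { [D' → D .] }  — accept
  I2: { [D → P . x] }  — shift
  I3: { [D → . P x], [D → . id d F], [F → . ;], [F → . D id], [F → . P], [P → . d ;], [P → . d F], [P → . x], [P → d . ;], [P → d . F] }  — shift
  I4: { [D → id . d F] }  — shift
  I5: { [P → x .] }  — reduce
  I6: { [D → . P x], [D → . id d F], [D → id d . F], [F → . ;], [F → . D id], [F → . P], [P → . d ;], [P → . d F], [P → . x] }  — shift
  I7: { [F → ; .] }  — reduce
  I8: { [F → D . id] }  — shift
  I9: { [D → id d F .] }  — reduce
  I10: { [D → P . x], [F → P .] }  — shift, reduce
  I11: { [D → P x .] }  — reduce
  I12: { [F → D id .] }  — reduce
  I13: { [F → ; .], [P → d ; .] }  — 2 reduces
  I14: { [P → d F .] }  — reduce

I10 contains reduce item [F → P .] and shift item [D → P . x] — shift-reduce conflict.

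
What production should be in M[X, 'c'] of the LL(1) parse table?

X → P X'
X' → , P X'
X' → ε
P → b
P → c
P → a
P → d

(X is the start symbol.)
To find M[X, 'c'], we find productions for X where 'c' is in the predict set (PREDICT(N → α) = (FIRST(α) \ {ε}) ∪ (FOLLOW(N) if α ⇒* ε)).

Relevant sets:
  FIRST(P) = { 'a', 'b', 'c', 'd' }

X → P X': PREDICT = { 'a', 'b', 'c', 'd' }
  'c' is in predict set, so this production goes in M[X, 'c']

M[X, 'c'] = X → P X'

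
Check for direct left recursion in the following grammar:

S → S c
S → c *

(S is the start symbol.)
Direct left recursion occurs when N → N α for some non-terminal N (the right-hand side begins with the left-hand side itself).

S → S c: LEFT RECURSIVE (starts with S)
S → c *: starts with c

The grammar has direct left recursion on: S.

Answer: Yes, S is left-recursive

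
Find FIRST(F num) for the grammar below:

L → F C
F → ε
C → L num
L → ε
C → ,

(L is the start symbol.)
{ 'num' }

FIRST sets of the non-terminals involved (from the grammar, by fixed-point iteration):
  FIRST(F) = { ε }

To compute FIRST(F num), process the symbols left to right:
Symbol F is a non-terminal. Add FIRST(F) \ {ε} = { }
F is nullable (ε ∈ FIRST(F)), continue to the next symbol.
Symbol num is a terminal. Add 'num' and stop.
FIRST(F num) = { 'num' }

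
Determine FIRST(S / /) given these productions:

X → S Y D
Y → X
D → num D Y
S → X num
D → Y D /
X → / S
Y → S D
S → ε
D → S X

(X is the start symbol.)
{ '/', 'num' }

FIRST sets of the non-terminals involved (from the grammar, by fixed-point iteration):
  FIRST(S) = { '/', 'num', ε }

To compute FIRST(S / /), process the symbols left to right:
Symbol S is a non-terminal. Add FIRST(S) \ {ε} = { '/', 'num' }
S is nullable (ε ∈ FIRST(S)), continue to the next symbol.
Symbol / is a terminal. Add '/' and stop.
FIRST(S / /) = { '/', 'num' }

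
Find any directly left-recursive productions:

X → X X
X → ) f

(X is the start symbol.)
X → X X: LEFT RECURSIVE (starts with X)
X → ) f: starts with ')'

The grammar has direct left recursion on: X.

Answer: Yes, X is left-recursive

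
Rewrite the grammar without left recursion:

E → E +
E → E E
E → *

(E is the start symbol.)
E is directly left-recursive. The standard transformation for
  A → A α₁ | ... | A α_m | β₁ | ... | β_n
is
  A  → β₁ A' | ... | β_n A'
  A' → α₁ A' | ... | α_m A' | ε

E → * becomes E → * E'
E → E + becomes E' → + E'
E → E E becomes E' → E E'
Add E' → ε

Resulting grammar:
E → * E'
E' → + E'
E' → E E'
E' → ε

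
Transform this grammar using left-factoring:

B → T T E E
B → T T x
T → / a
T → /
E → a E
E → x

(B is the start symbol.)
B → T T B'
B' → E E
B' → x
T → / T'
T' → a
T' → ε
E → a E
E → x

Left-factoring transforms A → αβ₁ | αβ₂ into A → αA' and A' → β₁ | β₂
(α is the longest common prefix among the alternatives). Repeat until
no nonterminal has two alternatives with a common prefix.

Round 1: B has alternatives sharing prefix 'T T'. Introduce B': B → T T B'
  Add: B' → E E
  Add: B' → x

Round 2: T has alternatives sharing prefix '/'. Introduce T': T → / T'
  Add: T' → a
  Add: T' → ε

No remaining common prefixes — done.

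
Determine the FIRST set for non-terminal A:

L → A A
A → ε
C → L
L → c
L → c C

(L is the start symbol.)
{ ε }

To compute FIRST(A), examine every production with A on the left-hand side, reading each right-hand side left to right until a non-nullable symbol is reached.

From A → ε:
  - ε-production, so ε ∈ FIRST(A)

Collecting: FIRST(A) = { ε }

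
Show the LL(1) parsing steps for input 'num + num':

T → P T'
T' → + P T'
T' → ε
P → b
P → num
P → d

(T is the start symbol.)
Stack is shown with the top on the left.

Stack     Input        Action
-----------------------------
T $       num + num $  output T → P T'
P T' $    num + num $  output P → num
num T' $  num + num $  match 'num'
T' $      + num $      output T' → + P T'
+ P T' $  + num $      match '+'
P T' $    num $        output P → num
num T' $  num $        match 'num'
T' $      $            output T' → ε
$         $            accept

The string is accepted.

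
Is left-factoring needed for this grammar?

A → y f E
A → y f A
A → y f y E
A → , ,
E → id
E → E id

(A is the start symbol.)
Left-factoring is needed when two productions for the same non-terminal
share a common prefix on the right-hand side.

Productions for A:
  A → y f E
  A → y f A
  A → y f y E
  A → , ,
Productions for E:
  E → id
  E → E id

Found common prefix 'y f' in productions for A

Answer: Yes, A has productions with common prefix 'y f'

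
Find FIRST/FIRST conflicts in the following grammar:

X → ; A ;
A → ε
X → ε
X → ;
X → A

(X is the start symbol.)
Yes. X → ';' A ';' / X → ';' on { ';' }; X → ε / X → A on { ε }

A FIRST/FIRST conflict occurs when two productions N → α and N → β for the same non-terminal have FIRST(α) ∩ FIRST(β) ≠ ∅ (with ε ∈ FIRST of a nullable right-hand side, so two nullable alternatives also conflict).

FIRST sets of the non-terminals at (or reachable through a nullable prefix from) the front of some alternative:
  FIRST(A) = { ε }

Productions for X:
  X → ; A ;: FIRST = { ';' }
  X → ε: FIRST = { ε }
  X → ;: FIRST = { ';' }
  X → A: FIRST = { ε }
A has only one production, so no FIRST/FIRST conflict is possible there.

Conflict for X: X → ; A ; and X → ;
  Overlap: { ';' }
Conflict for X: X → ε and X → A
  Overlap: { ε }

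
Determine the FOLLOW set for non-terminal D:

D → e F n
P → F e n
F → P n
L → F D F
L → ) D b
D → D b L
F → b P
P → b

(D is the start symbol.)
D is the start symbol, so $ ∈ FOLLOW(D).
In L → F D F: D is followed by F, add FIRST(F) \ {ε} = { 'b' }
In L → ) D b: D is followed by b, add FIRST(b) \ {ε} = { 'b' }
In D → D b L: D is followed by b L, add FIRST(b L) \ {ε} = { 'b' }

Taking the union: FOLLOW(D) = { $, 'b' }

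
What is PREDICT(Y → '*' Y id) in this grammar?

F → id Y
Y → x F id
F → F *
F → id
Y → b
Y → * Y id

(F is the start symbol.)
PREDICT(Y → '*' Y id) = (FIRST(RHS) \ {ε}) ∪ (FOLLOW(Y) if ε ∈ FIRST(RHS), i.e. RHS ⇒* ε)
FIRST('*' Y id) = { '*' }
ε ∉ FIRST('*' Y id), so FOLLOW(Y) is not added.
PREDICT(Y → '*' Y id) = { '*' }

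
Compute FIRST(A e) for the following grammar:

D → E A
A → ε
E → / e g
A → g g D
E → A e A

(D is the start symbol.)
{ 'e', 'g' }

FIRST sets of the non-terminals involved (from the grammar, by fixed-point iteration):
  FIRST(A) = { 'g', ε }

To compute FIRST(A e), process the symbols left to right:
Symbol A is a non-terminal. Add FIRST(A) \ {ε} = { 'g' }
A is nullable (ε ∈ FIRST(A)), continue to the next symbol.
Symbol e is a terminal. Add 'e' and stop.
FIRST(A e) = { 'e', 'g' }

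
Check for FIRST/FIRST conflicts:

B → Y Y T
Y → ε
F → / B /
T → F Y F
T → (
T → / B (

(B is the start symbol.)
A FIRST/FIRST conflict occurs when two productions N → α and N → β for the same non-terminal have FIRST(α) ∩ FIRST(β) ≠ ∅ (with ε ∈ FIRST of a nullable right-hand side, so two nullable alternatives also conflict).

FIRST sets of the non-terminals at (or reachable through a nullable prefix from) the front of some alternative:
  FIRST(F) = { '/' }

Productions for T:
  T → F Y F: FIRST = { '/' }
  T → (: FIRST = { '(' }
  T → / B (: FIRST = { '/' }
B, Y, F have only one production, so no FIRST/FIRST conflict is possible there.

Conflict for T: T → F Y F and T → / B (
  Overlap: { '/' }

Answer: Yes. T → F Y F / T → '/' B '(' on { '/' }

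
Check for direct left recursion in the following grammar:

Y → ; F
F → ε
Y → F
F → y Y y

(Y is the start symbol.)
No direct left recursion

Direct left recursion occurs when N → N α for some non-terminal N (the right-hand side begins with the left-hand side itself).

Y → ; F: starts with ';'
F → ε: starts with ε
Y → F: starts with F
F → y Y y: starts with y

No direct left recursion found.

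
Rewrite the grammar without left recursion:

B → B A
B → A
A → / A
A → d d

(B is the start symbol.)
B → A B'
B' → A B'
B' → ε
A → / A
A → d d

B is directly left-recursive. The standard transformation for
  A → A α₁ | ... | A α_m | β₁ | ... | β_n
is
  A  → β₁ A' | ... | β_n A'
  A' → α₁ A' | ... | α_m A' | ε

B → A becomes B → A B'
B → B A becomes B' → A B'
Add B' → ε

Productions for other non-terminals are unchanged:
  A → / A
  A → d d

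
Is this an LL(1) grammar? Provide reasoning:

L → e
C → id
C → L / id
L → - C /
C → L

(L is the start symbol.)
Relevant sets:
  FIRST(L) = { '-', 'e' }

For L:
  PREDICT(L → e) = { 'e' }
  PREDICT(L → '-' C '/') = { '-' }
For C:
  PREDICT(C → id) = { 'id' }
  PREDICT(C → L '/' id) = { '-', 'e' }
  PREDICT(C → L) = { '-', 'e' }

Conflict found: Predict set conflict for C: { '-', 'e' }
The grammar is NOT LL(1).

Answer: No. Predict set conflict for C: { '-', 'e' }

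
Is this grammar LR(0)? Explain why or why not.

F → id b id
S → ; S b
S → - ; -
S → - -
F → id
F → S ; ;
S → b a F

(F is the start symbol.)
No. Shift-reduce conflict between [F → id .] and [F → id . b id]

A grammar is LR(0) if no state in the canonical LR(0) collection has:
  - both a shift item (dot before a terminal) and a complete item (shift-reduce conflict), or
  - two or more complete items (reduce-reduce conflict; the accept item [F' → F .] counts as a complete item here).

Augment with F' → F and build the canonical LR(0) collection (I0 = CLOSURE({[F' → . F]}), then GOTO on every symbol after a dot until no new states appear). It has 18 states:
  I0: { [F → . S ; ;], [F → . id b id], [F → . id], [F' → . F], [S → . - -], [S → . - ; -], [S → . ; S b], [S → . b a F] }  — shift
  I1: { [S → - . -], [S → - . ; -] }  — shift
  I2: { [S → . - -], [S → . - ; -], [S → . ; S b], [S → . b a F], [S → ; . S b] }  — shift
  I3: { [F' → F .] }  — accept
  I4: { [F → S . ; ;] }  — shift
  I5: { [S → b . a F] }  — shift
  I6: { [F → id . b id], [F → id .] }  — shift, reduce
  I7: { [F → id b . id] }  — shift
  I8: { [F → id b id .] }  — reduce
  I9: { [F → . S ; ;], [F → . id b id], [F → . id], [S → . - -], [S → . - ; -], [S → . ; S b], [S → . b a F], [S → b a . F] }  — shift
  I10: { [S → b a F .] }  — reduce
  I11: { [F → S ; . ;] }  — shift
  I12: { [F → S ; ; .] }  — reduce
  I13: { [S → ; S . b] }  — shift
  I14: { [S → ; S b .] }  — reduce
  I15: { [S → - - .] }  — reduce
  I16: { [S → - ; . -] }  — shift
  I17: { [S → - ; - .] }  — reduce

Conflict in state I6:
  Shift-reduce conflict between [F → id .] and [F → id . b id]
So the grammar is NOT LR(0).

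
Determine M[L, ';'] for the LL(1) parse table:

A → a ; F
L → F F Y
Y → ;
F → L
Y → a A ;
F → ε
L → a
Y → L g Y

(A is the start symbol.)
To find M[L, ';'], we find productions for L where ';' is in the predict set (PREDICT(N → α) = (FIRST(α) \ {ε}) ∪ (FOLLOW(N) if α ⇒* ε)).

Relevant sets:
  FIRST(F) = { ';', 'a', ε }
  FIRST(Y) = { ';', 'a' }

L → F F Y: PREDICT = { ';', 'a' }
  ';' is in predict set, so this production goes in M[L, ';']
L → a: PREDICT = { 'a' }

M[L, ';'] = L → F F Y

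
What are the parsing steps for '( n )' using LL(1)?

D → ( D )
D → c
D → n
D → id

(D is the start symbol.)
LL(1) parsing maintains a stack (initially the start symbol over $) and the input. At each step: if the stack top is a terminal, match it against the current input token; if it is a non-terminal N, replace it with the RHS of M[N, lookahead] (the unique production whose predict set contains the lookahead).

Stack is shown with the top on the left.

Stack    Input    Action
------------------------
D $      ( n ) $  output D → ( D )
( D ) $  ( n ) $  match '('
D ) $    n ) $    output D → n
n ) $    n ) $    match 'n'
) $      ) $      match ')'
$        $        accept

The string is accepted.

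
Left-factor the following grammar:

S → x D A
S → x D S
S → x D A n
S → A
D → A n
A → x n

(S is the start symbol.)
S → x D S'
S' → A S''
S'' → ε
S'' → n
S' → S
S → A
D → A n
A → x n

Left-factoring transforms A → αβ₁ | αβ₂ into A → αA' and A' → β₁ | β₂
(α is the longest common prefix among the alternatives). Repeat until
no nonterminal has two alternatives with a common prefix.

Round 1: S has alternatives sharing prefix 'x D'. Introduce S': S → x D S'
  Add: S' → A
  Add: S' → S
  Add: S' → A n

Round 2: S' has alternatives sharing prefix 'A'. Introduce S'': S' → A S''
  Add: S'' → ε
  Add: S'' → n

No remaining common prefixes — done.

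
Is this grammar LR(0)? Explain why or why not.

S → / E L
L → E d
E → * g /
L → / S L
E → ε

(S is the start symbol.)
Augment with S' → S and build the canonical LR(0) collection (I0 = CLOSURE({[S' → . S]}), then GOTO on every symbol after a dot until no new states appear). It has 13 states:
  I0: { [S → . / E L], [S' → . S] }  — shift
  I1: { [E → . * g /], [E → .], [S → / . E L] }  — shift, reduce
  I2: { [S' → S .] }  — accept
  I3: { [E → * . g /] }  — shift
  I4: { [E → . * g /], [E → .], [L → . / S L], [L → . E d], [S → / E . L] }  — shift, reduce
  I5: { [L → / . S L], [S → . / E L] }  — shift
  I6: { [L → E . d] }  — shift
  I7: { [S → / E L .] }  — reduce
  I8: { [L → E d .] }  — reduce
  I9: { [E → . * g /], [E → .], [L → . / S L], [L → . E d], [L → / S . L] }  — shift, reduce
  I10: { [L → / S L .] }  — reduce
  I11: { [E → * g . /] }  — shift
  I12: { [E → * g / .] }  — reduce

Conflict in state I1:
  Shift-reduce conflict between [E → .] and [E → . * g /]
So the grammar is NOT LR(0).

Answer: No. Shift-reduce conflict between [E → .] and [E → . * g /]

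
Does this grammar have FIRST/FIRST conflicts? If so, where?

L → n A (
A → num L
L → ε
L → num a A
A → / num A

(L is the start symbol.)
No FIRST/FIRST conflicts.

A FIRST/FIRST conflict occurs when two productions N → α and N → β for the same non-terminal have FIRST(α) ∩ FIRST(β) ≠ ∅ (with ε ∈ FIRST of a nullable right-hand side, so two nullable alternatives also conflict).

Productions for L:
  L → n A (: FIRST = { 'n' }
  L → ε: FIRST = { ε }
  L → num a A: FIRST = { 'num' }
Productions for A:
  A → num L: FIRST = { 'num' }
  A → / num A: FIRST = { '/' }

All alternatives of each non-terminal have pairwise disjoint FIRST sets.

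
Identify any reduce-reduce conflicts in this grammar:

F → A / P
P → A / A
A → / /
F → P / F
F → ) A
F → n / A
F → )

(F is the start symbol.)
No reduce-reduce conflicts

Augment with F' → F and build the canonical LR(0) collection (I0 = CLOSURE({[F' → . F]}), then GOTO on every symbol after a dot until no new states appear). It has 18 states:
  I0: { [A → . / /], [F → . ) A], [F → . )], [F → . A / P], [F → . P / F], [F → . n / A], [F' → . F], [P → . A / A] }  — shift
  I1: { [A → . / /], [F → ) . A], [F → ) .] }  — shift, reduce
  I2: { [A → / . /] }  — shift
  I3: { [F → A . / P], [P → A . / A] }  — shift
  I4: { [F' → F .] }  — accept
  I5: { [F → P . / F] }  — shift
  I6: { [F → n . / A] }  — shift
  I7: { [A → . / /], [F → n / . A] }  — shift
  I8: { [F → n / A .] }  — reduce
  I9: { [A → . / /], [F → . ) A], [F → . )], [F → . A / P], [F → . P / F], [F → . n / A], [F → P / . F], [P → . A / A] }  — shift
  I10: { [F → P / F .] }  — reduce
  I11: { [A → . / /], [F → A / . P], [P → . A / A], [P → A / . A] }  — shift
  I12: { [P → A . / A], [P → A / A .] }  — shift, reduce
  I13: { [F → A / P .] }  — reduce
  I14: { [A → . / /], [P → A / . A] }  — shift
  I15: { [P → A / A .] }  — reduce
  I16: { [A → / / .] }  — reduce
  I17: { [F → ) A .] }  — reduce

No state contains more than one complete item.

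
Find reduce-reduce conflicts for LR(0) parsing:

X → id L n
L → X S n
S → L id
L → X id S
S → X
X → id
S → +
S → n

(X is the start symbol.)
No reduce-reduce conflicts

Augment with X' → X and build the canonical LR(0) collection (I0 = CLOSURE({[X' → . X]}), then GOTO on every symbol after a dot until no new states appear). It has 16 states:
  I0: { [X → . id L n], [X → . id], [X' → . X] }  — shift
  I1: { [X' → X .] }  — accept
  I2: { [L → . X S n], [L → . X id S], [X → . id L n], [X → . id], [X → id . L n], [X → id .] }  — shift, reduce
  I3: { [X → id L . n] }  — shift
  I4: { [L → . X S n], [L → . X id S], [L → X . S n], [L → X . id S], [S → . +], [S → . L id], [S → . X], [S → . n], [X → . id L n], [X → . id] }  — shift
  I5: { [S → + .] }  — reduce
  I6: { [S → L . id] }  — shift
  I7: { [L → X S . n] }  — shift
  I8: { [L → . X S n], [L → . X id S], [L → X . S n], [L → X . id S], [S → . +], [S → . L id], [S → . X], [S → . n], [S → X .], [X → . id L n], [X → . id] }  — shift, reduce
  I9: { [L → . X S n], [L → . X id S], [L → X id . S], [S → . +], [S → . L id], [S → . X], [S → . n], [X → . id L n], [X → . id], [X → id . L n], [X → id .] }  — shift, reduce
  I10: { [S → n .] }  — reduce
  I11: { [S → L . id], [X → id L . n] }  — shift
  I12: { [L → X id S .] }  — reduce
  I13: { [S → L id .] }  — reduce
  I14: { [X → id L n .] }  — reduce
  I15: { [L → X S n .] }  — reduce

No state contains more than one complete item.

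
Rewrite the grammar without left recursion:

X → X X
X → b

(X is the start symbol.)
X is directly left-recursive. The standard transformation for
  A → A α₁ | ... | A α_m | β₁ | ... | β_n
is
  A  → β₁ A' | ... | β_n A'
  A' → α₁ A' | ... | α_m A' | ε

X → b becomes X → b X'
X → X X becomes X' → X X'
Add X' → ε

Resulting grammar:
X → b X'
X' → X X'
X' → ε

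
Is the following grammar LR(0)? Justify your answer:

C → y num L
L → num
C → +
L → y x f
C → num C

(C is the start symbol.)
Yes, the grammar is LR(0)

A grammar is LR(0) if no state in the canonical LR(0) collection has:
  - both a shift item (dot before a terminal) and a complete item (shift-reduce conflict), or
  - two or more complete items (reduce-reduce conflict; the accept item [C' → C .] counts as a complete item here).

Augment with C' → C and build the canonical LR(0) collection (I0 = CLOSURE({[C' → . C]}), then GOTO on every symbol after a dot until no new states appear). It has 12 states:
  I0: { [C → . +], [C → . num C], [C → . y num L], [C' → . C] }  — shift
  I1: { [C → + .] }  — reduce
  I2: { [C' → C .] }  — accept
  I3: { [C → . +], [C → . num C], [C → . y num L], [C → num . C] }  — shift
  I4: { [C → y . num L] }  — shift
  I5: { [C → y num . L], [L → . num], [L → . y x f] }  — shift
  I6: { [C → y num L .] }  — reduce
  I7: { [L → num .] }  — reduce
  I8: { [L → y . x f] }  — shift
  I9: { [L → y x . f] }  — shift
  I10: { [L → y x f .] }  — reduce
  I11: { [C → num C .] }  — reduce

Every state is either a pure shift/goto state or contains exactly one complete item and nothing to shift — no conflicts. The grammar is LR(0).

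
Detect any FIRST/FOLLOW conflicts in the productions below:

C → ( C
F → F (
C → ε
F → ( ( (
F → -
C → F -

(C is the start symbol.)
No FIRST/FOLLOW conflicts.

A FIRST/FOLLOW conflict occurs when a non-terminal N has a nullable alternative N → β (β ⇒* ε) and another alternative N → α with FIRST(α) ∩ FOLLOW(N) ≠ ∅: on such a lookahead the parser cannot decide between expanding α and letting N vanish via β.

Nullable non-terminals: C.
FIRST sets used below: FIRST(F) = { '(', '-' }

C: nullable alternative(s) C → ε; FOLLOW(C) = { $ }
  C → ( C: FIRST \ {ε} = { '(' } — disjoint from FOLLOW(C)
  C → ε: FIRST \ {ε} = { } — this is the only nullable alternative, skip
  C → F -: FIRST \ {ε} = { '(', '-' } — disjoint from FOLLOW(C)

F has no nullable alternative, so no FIRST/FOLLOW check is needed there.

No FIRST/FOLLOW conflicts found.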